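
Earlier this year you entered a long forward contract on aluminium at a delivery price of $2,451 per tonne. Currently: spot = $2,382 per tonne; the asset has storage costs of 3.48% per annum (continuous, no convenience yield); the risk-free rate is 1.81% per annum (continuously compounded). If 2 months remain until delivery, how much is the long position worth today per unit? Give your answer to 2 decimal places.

Current fair forward for the remaining 2 months: F = S·e^((r + u)·T), (r + u) = 0.0181 + 0.0348 = 0.0529
F = 2382 · e^(0.0529 × 2/12) = 2382 × 1.00885565 = 2403.0942
Value of long forward = (F − K)·e^(−rT) = (2403.0942 − 2451) · e^(−0.0181·2/12)
= -47.9058 × 0.99698788 = -47.76

-$47.76 per tonne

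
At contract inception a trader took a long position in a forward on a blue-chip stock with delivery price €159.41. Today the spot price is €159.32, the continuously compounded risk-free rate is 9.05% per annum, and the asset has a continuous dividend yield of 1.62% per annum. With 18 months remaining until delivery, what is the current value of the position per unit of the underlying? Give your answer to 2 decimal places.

€16.32

Current fair forward for the remaining 18 months: F = S·e^((r − q)·T), (r − q) = 0.0905 − 0.0162 = 0.0743
F = 159.32 · e^(0.0743 × 18/12) = 159.32 × 1.117898 = 178.1035
Value of long forward = (F − K)·e^(−rT) = (178.1035 − 159.41) · e^(−0.0905·18/12)
= 18.6935 × 0.873061 = 16.32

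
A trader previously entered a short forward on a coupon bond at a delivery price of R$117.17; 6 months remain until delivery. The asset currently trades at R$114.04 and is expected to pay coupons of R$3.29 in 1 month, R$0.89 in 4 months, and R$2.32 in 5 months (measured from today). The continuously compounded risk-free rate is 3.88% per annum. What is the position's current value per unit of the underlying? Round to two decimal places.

PV(remaining coupons) I = 3.29·e^(−0.0388·1/12) + 0.89·e^(−0.0388·4/12) + 2.32·e^(−0.0388·5/12) = 6.4407
Current forward F = (S − I)·e^(rT) = (114.04 − 6.4407)·e^(0.0388·6/12) = 107.5993 × 1.019589 = 109.7071
Value (long) = (F − K)·e^(−rT) = (109.7071 − 117.17) × 0.980787 = -7.3195
Short position value = −(long value) = R$7.32

R$7.32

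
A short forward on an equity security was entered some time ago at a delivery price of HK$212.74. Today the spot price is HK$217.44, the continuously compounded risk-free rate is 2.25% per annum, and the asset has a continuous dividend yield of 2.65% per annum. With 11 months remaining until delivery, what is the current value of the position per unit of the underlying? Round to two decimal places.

Current fair forward for the remaining 11 months: F = S·e^((r − q)·T), (r − q) = 0.0225 − 0.0265 = -0.0040
F = 217.44 · e^(-0.0040 × 11/12) = 217.44 × 0.996340 = 216.6442
Value of long forward = (F − K)·e^(−rT) = (216.6442 − 212.74) · e^(−0.0225·11/12)
= 3.9042 × 0.979586 = 3.82
Short position value = −(long value) = -HK$3.82

-HK$3.82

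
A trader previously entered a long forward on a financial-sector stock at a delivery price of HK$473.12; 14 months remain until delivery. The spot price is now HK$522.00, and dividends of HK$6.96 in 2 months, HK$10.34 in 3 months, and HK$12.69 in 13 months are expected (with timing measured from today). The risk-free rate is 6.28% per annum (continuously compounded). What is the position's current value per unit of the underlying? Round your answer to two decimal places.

PV(remaining dividends) I = 6.96·e^(−0.0628·2/12) + 10.34·e^(−0.0628·3/12) + 12.69·e^(−0.0628·13/12) = 28.9218
Current forward F = (S − I)·e^(rT) = (522.00 − 28.9218)·e^(0.0628·14/12) = 493.0782 × 1.076017 = 530.5605
Value (long) = (F − K)·e^(−rT) = (530.5605 − 473.12) × 0.929353 = 53.3825
Value = HK$53.38

HK$53.38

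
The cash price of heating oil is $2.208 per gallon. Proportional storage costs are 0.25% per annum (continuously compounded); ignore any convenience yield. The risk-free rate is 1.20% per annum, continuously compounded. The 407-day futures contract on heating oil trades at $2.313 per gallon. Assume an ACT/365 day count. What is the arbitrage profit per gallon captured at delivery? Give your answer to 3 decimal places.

$0.069 per gallon

Fair futures: F* = S·e^(carry·T), with carry = (r + u) = 0.0120 + 0.0025 = 0.0145
F* = 2.208 · e^(0.0145 × 407/365) = 2.208 · e^0.016168 = 2.208 × 1.016299 = $2.2440
Market $2.313 > fair $2.2440: forward overpriced → cash-and-carry (buy spot, short the forward).
At maturity, profit = |F_mkt − F*| = |2.313 − 2.2440| = $0.069 per gallon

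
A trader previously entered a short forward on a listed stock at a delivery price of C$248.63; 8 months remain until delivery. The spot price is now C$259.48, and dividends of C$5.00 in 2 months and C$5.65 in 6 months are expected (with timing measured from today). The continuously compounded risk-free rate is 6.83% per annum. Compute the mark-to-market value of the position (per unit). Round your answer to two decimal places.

-C$11.51

PV(remaining dividends) I = 5.00·e^(−0.0683·2/12) + 5.65·e^(−0.0683·6/12) = 10.4037
Current forward F = (S − I)·e^(rT) = (259.48 − 10.4037)·e^(0.0683·8/12) = 249.0763 × 1.046586 = 260.6798
Value (long) = (F − K)·e^(−rT) = (260.6798 − 248.63) × 0.955488 = 11.5134
Short position value = −(long value) = -C$11.51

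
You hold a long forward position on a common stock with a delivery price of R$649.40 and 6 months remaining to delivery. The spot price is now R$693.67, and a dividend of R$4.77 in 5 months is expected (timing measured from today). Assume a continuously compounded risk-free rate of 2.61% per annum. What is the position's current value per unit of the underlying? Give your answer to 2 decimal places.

PV(remaining dividends) I = 4.77·e^(−0.0261·5/12) = 4.7184
Current forward F = (S − I)·e^(rT) = (693.67 − 4.7184)·e^(0.0261·6/12) = 688.9516 × 1.013136 = 698.0017
Value (long) = (F − K)·e^(−rT) = (698.0017 − 649.40) × 0.987035 = 47.9716
Value = R$47.97

R$47.97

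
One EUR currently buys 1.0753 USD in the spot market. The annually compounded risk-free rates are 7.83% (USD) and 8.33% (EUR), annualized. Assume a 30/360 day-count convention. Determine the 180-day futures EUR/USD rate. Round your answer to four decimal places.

By covered interest parity, F = S · (1+r_USD)^T / (1+r_EUR)^T
= 1.0753 × 1.038412 / 1.040817 = 1.0753 × 0.997689
F = 1.0728 USD per EUR

1.0728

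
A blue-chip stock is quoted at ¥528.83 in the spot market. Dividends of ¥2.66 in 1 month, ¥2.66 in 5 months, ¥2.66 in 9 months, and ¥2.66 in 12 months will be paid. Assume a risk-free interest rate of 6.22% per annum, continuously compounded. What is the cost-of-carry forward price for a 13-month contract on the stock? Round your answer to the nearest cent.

PV(dividends) I = 2.66·e^(−0.0622·1/12) + 2.66·e^(−0.0622·5/12) + 2.66·e^(−0.0622·9/12) + 2.66·e^(−0.0622·12/12)
I = 2.6462 + 2.5919 + 2.5388 + 2.4996 = 10.2765
F = (S − I)·e^(rT) = (528.83 − 10.2765) · e^(0.0622·13/12)
= 518.5535 · e^0.067383 = 518.5535 × 1.069705 = ¥554.70

¥554.70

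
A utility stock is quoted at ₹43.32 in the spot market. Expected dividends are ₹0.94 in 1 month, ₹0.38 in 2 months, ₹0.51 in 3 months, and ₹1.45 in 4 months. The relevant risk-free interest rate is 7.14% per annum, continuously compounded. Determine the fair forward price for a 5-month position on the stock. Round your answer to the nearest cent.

₹41.30

PV(dividends) I = 0.94·e^(−0.0714·1/12) + 0.38·e^(−0.0714·2/12) + 0.51·e^(−0.0714·3/12) + 1.45·e^(−0.0714·4/12)
I = 0.9344 + 0.3755 + 0.5010 + 1.4159 = 3.2268
F = (S − I)·e^(rT) = (43.32 − 3.2268) · e^(0.0714·5/12)
= 40.0932 · e^0.029750 = 40.0932 × 1.030197 = ₹41.30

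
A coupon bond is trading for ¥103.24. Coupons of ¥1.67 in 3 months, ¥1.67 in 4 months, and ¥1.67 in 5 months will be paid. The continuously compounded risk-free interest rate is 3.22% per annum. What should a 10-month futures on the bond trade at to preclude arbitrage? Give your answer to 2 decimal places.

PV(coupons) I = 1.67·e^(−0.0322·3/12) + 1.67·e^(−0.0322·4/12) + 1.67·e^(−0.0322·5/12)
I = 1.6566 + 1.6522 + 1.6477 = 4.9565
F = (S − I)·e^(rT) = (103.24 − 4.9565) · e^(0.0322·10/12)
= 98.2835 · e^0.026833 = 98.2835 × 1.027196 = ¥100.96

¥100.96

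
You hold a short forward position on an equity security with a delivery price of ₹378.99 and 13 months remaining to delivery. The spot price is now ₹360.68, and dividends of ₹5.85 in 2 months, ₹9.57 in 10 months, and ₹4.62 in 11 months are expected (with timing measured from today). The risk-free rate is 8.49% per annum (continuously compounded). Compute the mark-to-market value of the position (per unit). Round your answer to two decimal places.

PV(remaining dividends) I = 5.85·e^(−0.0849·2/12) + 9.57·e^(−0.0849·10/12) + 4.62·e^(−0.0849·11/12) = 18.9582
Current forward F = (S − I)·e^(rT) = (360.68 − 18.9582)·e^(0.0849·13/12) = 341.7218 × 1.096337 = 374.6423
Value (long) = (F − K)·e^(−rT) = (374.6423 − 378.99) × 0.912128 = -3.9657
Short position value = −(long value) = ₹3.97

₹3.97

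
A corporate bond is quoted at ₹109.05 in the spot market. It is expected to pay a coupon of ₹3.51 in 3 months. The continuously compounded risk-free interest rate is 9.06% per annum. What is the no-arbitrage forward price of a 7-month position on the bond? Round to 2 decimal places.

₹111.35

PV(coupons) I = 3.51·e^(−0.0906·3/12)
I = 3.4314
F = (S − I)·e^(rT) = (109.05 − 3.4314) · e^(0.0906·7/12)
= 105.6186 · e^0.052850 = 105.6186 × 1.054271 = ₹111.35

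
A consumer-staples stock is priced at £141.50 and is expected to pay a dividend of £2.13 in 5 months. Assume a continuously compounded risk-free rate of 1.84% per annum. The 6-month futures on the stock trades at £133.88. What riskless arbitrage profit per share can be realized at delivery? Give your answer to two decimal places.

£6.79 per share

PV(dividends) I = 2.13·e^(−0.0184·5/12) = 2.1137
Fair futures F* = (S − I)·e^(rT) = (141.50 − 2.1137)·e^0.009200 = 139.3863 × 1.009242 = 140.6745
Market £133.88 < fair 140.6745: forward underpriced → reverse cash-and-carry (short the stock, invest proceeds at r, pay the dividends, go long the forward).
Profit at T = |F_mkt − F*| = |133.88 − 140.6745| = £6.79 per share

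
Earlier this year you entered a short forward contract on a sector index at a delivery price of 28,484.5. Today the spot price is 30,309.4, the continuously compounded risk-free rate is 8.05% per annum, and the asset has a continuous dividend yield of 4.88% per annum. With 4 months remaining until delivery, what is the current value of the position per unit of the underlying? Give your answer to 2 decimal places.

-2090.03

Current fair forward for the remaining 4 months: F = S·e^((r − q)·T), (r − q) = 0.0805 − 0.0488 = 0.0317
F = 30309.4 · e^(0.0317 × 4/12) = 30309.4 × 1.01062269 = 30631.3674
Value of long forward = (F − K)·e^(−rT) = (30631.3674 − 28484.5) · e^(−0.0805·4/12)
= 2146.8674 × 0.97352348 = 2090.03
Short position value = −(long value) = -2090.03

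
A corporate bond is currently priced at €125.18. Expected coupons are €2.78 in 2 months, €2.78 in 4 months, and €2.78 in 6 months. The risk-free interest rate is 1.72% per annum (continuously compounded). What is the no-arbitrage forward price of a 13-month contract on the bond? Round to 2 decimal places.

€119.09

PV(coupons) I = 2.78·e^(−0.0172·2/12) + 2.78·e^(−0.0172·4/12) + 2.78·e^(−0.0172·6/12)
I = 2.7720 + 2.7641 + 2.7562 = 8.2923
F = (S − I)·e^(rT) = (125.18 − 8.2923) · e^(0.0172·13/12)
= 116.8877 · e^0.018633 = 116.8877 × 1.018808 = €119.09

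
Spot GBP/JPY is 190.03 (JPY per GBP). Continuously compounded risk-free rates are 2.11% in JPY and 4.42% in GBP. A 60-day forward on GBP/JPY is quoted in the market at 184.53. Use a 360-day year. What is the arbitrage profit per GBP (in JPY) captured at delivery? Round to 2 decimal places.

Fair forward: F* = S·e^(carry·T), with carry = (r_JPY − r_GBP) = 0.0211 − 0.0442 = -0.0231
F* = 190.03 · e^(-0.0231 × 60/360) = 190.03 · e^-0.003850 = 190.03 × 0.996157 = 189.2997
Market 184.53 < fair 189.2997: forward underpriced → reverse cash-and-carry (short spot, go long the forward).
At maturity, profit = |F_mkt − F*| = |184.53 − 189.2997| = 4.77 per GBP (in JPY)

4.77 per GBP (in JPY)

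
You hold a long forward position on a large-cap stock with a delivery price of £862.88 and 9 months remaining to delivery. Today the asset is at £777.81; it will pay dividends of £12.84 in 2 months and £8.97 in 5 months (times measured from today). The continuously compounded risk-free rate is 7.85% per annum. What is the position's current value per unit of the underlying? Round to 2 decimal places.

PV(remaining dividends) I = 12.84·e^(−0.0785·2/12) + 8.97·e^(−0.0785·5/12) = 21.3545
Current forward F = (S − I)·e^(rT) = (777.81 − 21.3545)·e^(0.0785·9/12) = 756.4555 × 1.060643 = 802.3292
Value (long) = (F − K)·e^(−rT) = (802.3292 − 862.88) × 0.942825 = -57.0888
Value = -£57.09

-£57.09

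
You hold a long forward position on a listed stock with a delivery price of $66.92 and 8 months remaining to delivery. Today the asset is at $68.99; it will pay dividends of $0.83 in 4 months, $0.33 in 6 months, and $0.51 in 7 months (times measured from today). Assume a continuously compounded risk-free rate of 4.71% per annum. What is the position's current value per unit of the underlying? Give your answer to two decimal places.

PV(remaining dividends) I = 0.83·e^(−0.0471·4/12) + 0.33·e^(−0.0471·6/12) + 0.51·e^(−0.0471·7/12) = 1.6356
Current forward F = (S − I)·e^(rT) = (68.99 − 1.6356)·e^(0.0471·8/12) = 67.3544 × 1.031898 = 69.5029
Value (long) = (F − K)·e^(−rT) = (69.5029 − 66.92) × 0.969088 = 2.5031
Value = $2.50

$2.50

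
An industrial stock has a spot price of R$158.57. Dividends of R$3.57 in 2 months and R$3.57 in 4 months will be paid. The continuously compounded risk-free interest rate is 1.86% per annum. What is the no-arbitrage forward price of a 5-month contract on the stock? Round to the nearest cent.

PV(dividends) I = 3.57·e^(−0.0186·2/12) + 3.57·e^(−0.0186·4/12)
I = 3.5590 + 3.5479 = 7.1069
F = (S − I)·e^(rT) = (158.57 − 7.1069) · e^(0.0186·5/12)
= 151.4631 · e^0.007750 = 151.4631 × 1.007780 = R$152.64

R$152.64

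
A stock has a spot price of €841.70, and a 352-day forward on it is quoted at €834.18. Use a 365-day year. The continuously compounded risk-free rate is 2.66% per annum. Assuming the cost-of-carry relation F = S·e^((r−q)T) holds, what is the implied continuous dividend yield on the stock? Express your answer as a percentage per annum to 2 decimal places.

3.59%

From F = S·e^((r−q)T): (r − q) = ln(F/S)/T
ln(834.18/841.70) = ln(0.991066) = -0.008974
(r − q) = -0.008974 / (352/365) = -0.009305
q = r − ln(F/S)/T = 0.0266 + 0.009305 = 0.035905
q = 3.59%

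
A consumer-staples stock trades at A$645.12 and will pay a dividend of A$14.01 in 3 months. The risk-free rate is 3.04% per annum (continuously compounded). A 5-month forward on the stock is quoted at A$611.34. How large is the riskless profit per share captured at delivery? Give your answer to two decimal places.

PV(dividends) I = 14.01·e^(−0.0304·3/12) = 13.9039
Fair forward F* = (S − I)·e^(rT) = (645.12 − 13.9039)·e^0.012667 = 631.2161 × 1.012748 = 639.2628
Market A$611.34 < fair 639.2628: forward underpriced → reverse cash-and-carry (short the stock, invest proceeds at r, pay the dividends, go long the forward).
Profit at T = |F_mkt − F*| = |611.34 − 639.2628| = A$27.92 per share

A$27.92 per share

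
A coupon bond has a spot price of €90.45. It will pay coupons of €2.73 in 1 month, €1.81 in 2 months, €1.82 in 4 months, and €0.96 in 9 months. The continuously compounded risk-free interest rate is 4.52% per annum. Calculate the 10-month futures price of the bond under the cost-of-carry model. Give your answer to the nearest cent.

PV(coupons) I = 2.73·e^(−0.0452·1/12) + 1.81·e^(−0.0452·2/12) + 1.82·e^(−0.0452·4/12) + 0.96·e^(−0.0452·9/12)
I = 2.7197 + 1.7964 + 1.7928 + 0.9280 = 7.2369
F = (S − I)·e^(rT) = (90.45 − 7.2369) · e^(0.0452·10/12)
= 83.2131 · e^0.037667 = 83.2131 × 1.038385 = €86.41

€86.41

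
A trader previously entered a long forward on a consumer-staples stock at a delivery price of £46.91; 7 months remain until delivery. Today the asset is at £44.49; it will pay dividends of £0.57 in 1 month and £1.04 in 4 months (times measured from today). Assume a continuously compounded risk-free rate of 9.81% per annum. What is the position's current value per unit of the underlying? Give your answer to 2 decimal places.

PV(remaining dividends) I = 0.57·e^(−0.0981·1/12) + 1.04·e^(−0.0981·4/12) = 1.5719
Current forward F = (S − I)·e^(rT) = (44.49 − 1.5719)·e^(0.0981·7/12) = 42.9181 × 1.058894 = 45.4457
Value (long) = (F − K)·e^(−rT) = (45.4457 − 46.91) × 0.944382 = -1.3829
Value = -£1.38

-£1.38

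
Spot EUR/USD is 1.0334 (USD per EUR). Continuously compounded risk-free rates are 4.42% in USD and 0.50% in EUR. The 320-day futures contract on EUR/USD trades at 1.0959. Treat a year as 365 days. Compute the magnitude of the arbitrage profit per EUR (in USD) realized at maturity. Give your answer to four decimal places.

0.0264 per EUR (in USD)

Fair futures: F* = S·e^(carry·T), with carry = (r_USD − r_EUR) = 0.0442 − 0.0050 = 0.0392
F* = 1.0334 · e^(0.0392 × 320/365) = 1.0334 · e^0.034367 = 1.0334 × 1.034964 = 1.0695
Market 1.0959 > fair 1.0695: forward overpriced → cash-and-carry (buy spot, short the forward).
At maturity, profit = |F_mkt − F*| = |1.0959 − 1.0695| = 0.0264 per EUR (in USD)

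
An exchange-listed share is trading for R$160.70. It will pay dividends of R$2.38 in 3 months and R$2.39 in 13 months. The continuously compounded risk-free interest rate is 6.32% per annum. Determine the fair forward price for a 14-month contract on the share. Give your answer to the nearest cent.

PV(dividends) I = 2.38·e^(−0.0632·3/12) + 2.39·e^(−0.0632·13/12)
I = 2.3427 + 2.2318 = 4.5745
F = (S − I)·e^(rT) = (160.70 − 4.5745) · e^(0.0632·14/12)
= 156.1255 · e^0.073733 = 156.1255 × 1.076519 = R$168.07

R$168.07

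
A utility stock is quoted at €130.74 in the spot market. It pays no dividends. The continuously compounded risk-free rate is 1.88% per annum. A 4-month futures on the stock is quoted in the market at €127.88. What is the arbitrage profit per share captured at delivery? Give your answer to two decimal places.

Fair futures: F* = S·e^(carry·T), with carry = r = 0.0188
F* = 130.74 · e^(0.0188 × 4/12) = 130.74 · e^0.006267 = 130.74 × 1.006287 = €131.5620
Market €127.88 < fair €131.5620: forward underpriced → reverse cash-and-carry (short spot, go long the forward).
At maturity, profit = |F_mkt − F*| = |127.88 − 131.5620| = €3.68 per share

€3.68 per share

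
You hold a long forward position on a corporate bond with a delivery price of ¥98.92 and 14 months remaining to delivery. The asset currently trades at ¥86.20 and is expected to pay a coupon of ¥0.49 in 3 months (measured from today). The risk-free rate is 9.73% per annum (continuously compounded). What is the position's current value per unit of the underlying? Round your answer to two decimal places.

PV(remaining coupons) I = 0.49·e^(−0.0973·3/12) = 0.4782
Current forward F = (S − I)·e^(rT) = (86.20 − 0.4782)·e^(0.0973·14/12) = 85.7218 × 1.120211 = 96.0265
Value (long) = (F − K)·e^(−rT) = (96.0265 − 98.92) × 0.892689 = -2.5830
Value = -¥2.58

-¥2.58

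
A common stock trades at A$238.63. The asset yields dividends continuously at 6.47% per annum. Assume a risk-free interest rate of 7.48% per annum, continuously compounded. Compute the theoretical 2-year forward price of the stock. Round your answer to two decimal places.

F = S·e^((r − q)T) = 238.63 · e^((0.0748 − 0.0647) × 2)
= 238.63 · e^0.020200 = 238.63 × 1.020405
F = A$243.50

A$243.50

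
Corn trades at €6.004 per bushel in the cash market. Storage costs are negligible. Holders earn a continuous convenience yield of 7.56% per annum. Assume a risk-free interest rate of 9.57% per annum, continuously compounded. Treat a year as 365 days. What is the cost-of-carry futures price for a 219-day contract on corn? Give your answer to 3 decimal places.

€6.077 per bushel

Net carry = r + u − y = 0.0957 + 0.0000 − 0.0756 = 0.0201
F = S·e^((r+u−y)T) = 6.004 · e^(0.0201 × 219/365) = 6.004 · e^0.012060
= 6.004 × 1.012133 = €6.077 per bushel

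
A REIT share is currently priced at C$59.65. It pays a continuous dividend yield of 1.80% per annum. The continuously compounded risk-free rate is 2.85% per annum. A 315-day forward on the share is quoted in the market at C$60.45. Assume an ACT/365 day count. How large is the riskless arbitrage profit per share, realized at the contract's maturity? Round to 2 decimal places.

C$0.26 per share

Fair forward: F* = S·e^(carry·T), with carry = (r − q) = 0.0285 − 0.0180 = 0.0105
F* = 59.65 · e^(0.0105 × 315/365) = 59.65 · e^0.009062 = 59.65 × 1.009103 = C$60.1930
Market C$60.45 > fair C$60.1930: forward overpriced → cash-and-carry (buy spot, short the forward).
At maturity, profit = |F_mkt − F*| = |60.45 − 60.1930| = C$0.26 per share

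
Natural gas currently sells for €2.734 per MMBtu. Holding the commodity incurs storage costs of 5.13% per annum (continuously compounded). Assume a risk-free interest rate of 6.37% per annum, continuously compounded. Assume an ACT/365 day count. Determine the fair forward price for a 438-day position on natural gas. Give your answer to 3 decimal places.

€3.139 per MMBtu

Net carry = r + u − y = 0.0637 + 0.0513 − 0.0000 = 0.1150
F = S·e^((r+u−y)T) = 2.734 · e^(0.1150 × 438/365) = 2.734 · e^0.138000
= 2.734 × 1.147976 = €3.139 per MMBtu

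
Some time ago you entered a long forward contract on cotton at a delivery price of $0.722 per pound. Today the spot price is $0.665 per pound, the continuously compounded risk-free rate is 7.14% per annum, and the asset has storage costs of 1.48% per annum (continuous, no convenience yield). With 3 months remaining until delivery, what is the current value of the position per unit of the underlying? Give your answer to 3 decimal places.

-$0.042 per pound

Current fair forward for the remaining 3 months: F = S·e^((r + u)·T), (r + u) = 0.0714 + 0.0148 = 0.0862
F = 0.665 · e^(0.0862 × 3/12) = 0.665 × 1.021784 = 0.6795
Value of long forward = (F − K)·e^(−rT) = (0.6795 − 0.722) · e^(−0.0714·3/12)
= -0.0425 × 0.982308 = -0.042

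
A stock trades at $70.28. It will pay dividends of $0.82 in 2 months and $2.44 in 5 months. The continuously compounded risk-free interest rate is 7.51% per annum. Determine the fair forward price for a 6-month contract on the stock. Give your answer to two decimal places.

$69.67

PV(dividends) I = 0.82·e^(−0.0751·2/12) + 2.44·e^(−0.0751·5/12)
I = 0.8098 + 2.3648 = 3.1746
F = (S − I)·e^(rT) = (70.28 − 3.1746) · e^(0.0751·6/12)
= 67.1054 · e^0.037550 = 67.1054 × 1.038264 = $69.67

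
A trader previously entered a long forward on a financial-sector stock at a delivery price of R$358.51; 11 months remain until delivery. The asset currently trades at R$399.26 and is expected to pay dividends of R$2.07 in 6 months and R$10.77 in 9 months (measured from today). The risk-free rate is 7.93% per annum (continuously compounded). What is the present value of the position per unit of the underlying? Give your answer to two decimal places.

R$53.75

PV(remaining dividends) I = 2.07·e^(−0.0793·6/12) + 10.77·e^(−0.0793·9/12) = 12.1377
Current forward F = (S − I)·e^(rT) = (399.26 − 12.1377)·e^(0.0793·11/12) = 387.1223 × 1.075399 = 416.3109
Value (long) = (F − K)·e^(−rT) = (416.3109 − 358.51) × 0.929888 = 53.7484
Value = R$53.75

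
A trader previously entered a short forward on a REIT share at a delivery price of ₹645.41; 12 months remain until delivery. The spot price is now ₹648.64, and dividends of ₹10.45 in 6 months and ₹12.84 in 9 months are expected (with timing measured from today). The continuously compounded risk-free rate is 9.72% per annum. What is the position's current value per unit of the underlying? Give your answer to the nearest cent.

-₹41.12

PV(remaining dividends) I = 10.45·e^(−0.0972·6/12) + 12.84·e^(−0.0972·9/12) = 21.8915
Current forward F = (S − I)·e^(rT) = (648.64 − 21.8915)·e^(0.0972·12/12) = 626.7485 × 1.102081 = 690.7276
Value (long) = (F − K)·e^(−rT) = (690.7276 − 645.41) × 0.907375 = 41.1201
Short position value = −(long value) = -₹41.12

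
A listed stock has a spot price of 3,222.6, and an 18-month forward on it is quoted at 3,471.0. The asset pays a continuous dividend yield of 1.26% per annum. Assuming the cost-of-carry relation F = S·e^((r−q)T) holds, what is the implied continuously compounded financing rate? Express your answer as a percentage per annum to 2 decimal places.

6.21%

From F = S·e^((r−q)T): (r − q) = ln(F/S)/T
ln(3471.0/3222.6) = ln(1.077081) = 0.074255
(r − q) = 0.074255 / (18/12) = 0.049503
r = ln(F/S)/T + q = 0.049503 + 0.0126 = 0.062103
r = 6.21%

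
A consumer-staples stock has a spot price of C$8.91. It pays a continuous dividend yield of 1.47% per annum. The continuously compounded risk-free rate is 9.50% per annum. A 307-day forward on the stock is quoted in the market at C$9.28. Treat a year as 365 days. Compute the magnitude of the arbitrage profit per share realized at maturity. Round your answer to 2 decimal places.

C$0.25 per share

Fair forward: F* = S·e^(carry·T), with carry = (r − q) = 0.0950 − 0.0147 = 0.0803
F* = 8.91 · e^(0.0803 × 307/365) = 8.91 · e^0.067540 = 8.91 × 1.069873 = C$9.5326
Market C$9.28 < fair C$9.5326: forward underpriced → reverse cash-and-carry (short spot, go long the forward).
At maturity, profit = |F_mkt − F*| = |9.28 − 9.5326| = C$0.25 per share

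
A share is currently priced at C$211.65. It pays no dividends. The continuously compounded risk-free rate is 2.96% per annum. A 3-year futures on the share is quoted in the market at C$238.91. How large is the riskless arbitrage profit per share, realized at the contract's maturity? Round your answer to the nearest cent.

Fair futures: F* = S·e^(carry·T), with carry = r = 0.0296
F* = 211.65 · e^(0.0296 × 3) = 211.65 · e^0.088800 = 211.65 × 1.092862 = C$231.3042
Market C$238.91 > fair C$231.3042: forward overpriced → cash-and-carry (buy spot, short the forward).
At maturity, profit = |F_mkt − F*| = |238.91 − 231.3042| = C$7.61 per share

C$7.61 per share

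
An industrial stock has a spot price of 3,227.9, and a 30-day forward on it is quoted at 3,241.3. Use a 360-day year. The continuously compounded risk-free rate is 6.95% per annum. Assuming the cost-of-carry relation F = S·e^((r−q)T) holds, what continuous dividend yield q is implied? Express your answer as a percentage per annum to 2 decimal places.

From F = S·e^((r−q)T): (r − q) = ln(F/S)/T
ln(3241.3/3227.9) = ln(1.004151) = 0.004142
(r − q) = 0.004142 / (30/360) = 0.049704
q = r − ln(F/S)/T = 0.0695 − 0.049704 = 0.019796
q = 1.98%

1.98%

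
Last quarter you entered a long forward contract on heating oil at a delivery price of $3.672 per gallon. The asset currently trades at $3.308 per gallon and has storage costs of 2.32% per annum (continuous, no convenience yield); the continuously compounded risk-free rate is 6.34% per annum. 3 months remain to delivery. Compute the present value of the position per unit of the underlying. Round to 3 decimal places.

-$0.287 per gallon

Current fair forward for the remaining 3 months: F = S·e^((r + u)·T), (r + u) = 0.0634 + 0.0232 = 0.0866
F = 3.308 · e^(0.0866 × 3/12) = 3.308 × 1.021886 = 3.3804
Value of long forward = (F − K)·e^(−rT) = (3.3804 − 3.672) · e^(−0.0634·3/12)
= -0.2916 × 0.984275 = -0.287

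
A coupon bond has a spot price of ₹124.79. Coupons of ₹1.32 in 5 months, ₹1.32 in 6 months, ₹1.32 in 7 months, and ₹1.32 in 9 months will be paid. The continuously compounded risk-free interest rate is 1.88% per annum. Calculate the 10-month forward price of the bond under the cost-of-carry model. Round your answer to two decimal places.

₹121.45

PV(coupons) I = 1.32·e^(−0.0188·5/12) + 1.32·e^(−0.0188·6/12) + 1.32·e^(−0.0188·7/12) + 1.32·e^(−0.0188·9/12)
I = 1.3097 + 1.3077 + 1.3056 + 1.3015 = 5.2245
F = (S − I)·e^(rT) = (124.79 − 5.2245) · e^(0.0188·10/12)
= 119.5655 · e^0.015667 = 119.5655 × 1.015790 = ₹121.45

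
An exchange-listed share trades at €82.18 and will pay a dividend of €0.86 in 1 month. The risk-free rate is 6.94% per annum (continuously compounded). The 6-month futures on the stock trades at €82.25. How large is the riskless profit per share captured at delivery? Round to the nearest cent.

€1.95 per share

PV(dividends) I = 0.86·e^(−0.0694·1/12) = 0.8550
Fair futures F* = (S − I)·e^(rT) = (82.18 − 0.8550)·e^0.034700 = 81.3250 × 1.035309 = 84.1965
Market €82.25 < fair 84.1965: forward underpriced → reverse cash-and-carry (short the stock, invest proceeds at r, pay the dividends, go long the forward).
Profit at T = |F_mkt − F*| = |82.25 − 84.1965| = €1.95 per share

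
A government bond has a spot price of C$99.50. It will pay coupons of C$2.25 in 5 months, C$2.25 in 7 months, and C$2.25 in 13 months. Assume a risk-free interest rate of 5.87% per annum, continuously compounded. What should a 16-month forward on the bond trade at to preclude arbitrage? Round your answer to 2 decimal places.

C$100.59

PV(coupons) I = 2.25·e^(−0.0587·5/12) + 2.25·e^(−0.0587·7/12) + 2.25·e^(−0.0587·13/12)
I = 2.1956 + 2.1743 + 2.1114 = 6.4813
F = (S − I)·e^(rT) = (99.50 − 6.4813) · e^(0.0587·16/12)
= 93.0187 · e^0.078267 = 93.0187 × 1.081411 = C$100.59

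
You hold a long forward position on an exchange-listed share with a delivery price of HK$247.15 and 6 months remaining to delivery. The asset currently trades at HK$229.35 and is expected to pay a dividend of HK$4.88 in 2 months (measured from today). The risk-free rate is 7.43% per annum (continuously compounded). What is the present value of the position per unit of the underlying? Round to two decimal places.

PV(remaining dividends) I = 4.88·e^(−0.0743·2/12) = 4.8199
Current forward F = (S − I)·e^(rT) = (229.35 − 4.8199)·e^(0.0743·6/12) = 224.5301 × 1.037849 = 233.0283
Value (long) = (F − K)·e^(−rT) = (233.0283 − 247.15) × 0.963532 = -13.6067
Value = -HK$13.61

-HK$13.61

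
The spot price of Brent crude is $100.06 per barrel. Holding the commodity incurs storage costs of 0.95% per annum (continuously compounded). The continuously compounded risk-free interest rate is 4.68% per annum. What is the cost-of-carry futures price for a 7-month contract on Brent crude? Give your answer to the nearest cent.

Net carry = r + u − y = 0.0468 + 0.0095 − 0.0000 = 0.0563
F = S·e^((r+u−y)T) = 100.06 · e^(0.0563 × 7/12) = 100.06 · e^0.032842
= 100.06 × 1.033387 = $103.40 per barrel

$103.40 per barrel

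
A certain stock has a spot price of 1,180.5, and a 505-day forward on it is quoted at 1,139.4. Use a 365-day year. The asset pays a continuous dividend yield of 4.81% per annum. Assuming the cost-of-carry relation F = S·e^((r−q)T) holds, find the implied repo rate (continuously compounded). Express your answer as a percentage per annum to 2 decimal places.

From F = S·e^((r−q)T): (r − q) = ln(F/S)/T
ln(1139.4/1180.5) = ln(0.965184) = -0.035437
(r − q) = -0.035437 / (505/365) = -0.025613
r = ln(F/S)/T + q = -0.025613 + 0.0481 = 0.022487
r = 2.25%

2.25%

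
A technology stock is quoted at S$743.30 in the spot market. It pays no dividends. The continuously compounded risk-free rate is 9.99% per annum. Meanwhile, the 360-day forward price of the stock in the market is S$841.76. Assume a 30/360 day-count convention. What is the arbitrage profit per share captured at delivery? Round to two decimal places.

Fair forward: F* = S·e^(carry·T), with carry = r = 0.0999
F* = 743.30 · e^(0.0999 × 360/360) = 743.30 · e^0.099900 = 743.30 × 1.105060 = S$821.3911
Market S$841.76 > fair S$821.3911: forward overpriced → cash-and-carry (buy spot, short the forward).
At maturity, profit = |F_mkt − F*| = |841.76 − 821.3911| = S$20.37 per share

S$20.37 per share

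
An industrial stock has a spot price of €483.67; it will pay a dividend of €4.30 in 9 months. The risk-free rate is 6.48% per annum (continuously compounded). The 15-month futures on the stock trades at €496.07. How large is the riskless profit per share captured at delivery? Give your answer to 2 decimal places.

PV(dividends) I = 4.30·e^(−0.0648·9/12) = 4.0960
Fair futures F* = (S − I)·e^(rT) = (483.67 − 4.0960)·e^0.081000 = 479.5740 × 1.084371 = 520.0361
Market €496.07 < fair 520.0361: forward underpriced → reverse cash-and-carry (short the stock, invest proceeds at r, pay the dividends, go long the forward).
Profit at T = |F_mkt − F*| = |496.07 − 520.0361| = €23.97 per share

€23.97 per share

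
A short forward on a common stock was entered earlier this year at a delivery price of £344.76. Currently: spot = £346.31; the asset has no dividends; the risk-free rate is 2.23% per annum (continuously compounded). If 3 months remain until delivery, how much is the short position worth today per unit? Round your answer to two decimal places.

-£3.47

Current fair forward for the remaining 3 months: F = S·e^(r·T), r = 0.0223
F = 346.31 · e^(0.0223 × 3/12) = 346.31 × 1.005591 = 348.2462
Value of long forward = (F − K)·e^(−rT) = (348.2462 − 344.76) · e^(−0.0223·3/12)
= 3.4862 × 0.994441 = 3.47
Short position value = −(long value) = -£3.47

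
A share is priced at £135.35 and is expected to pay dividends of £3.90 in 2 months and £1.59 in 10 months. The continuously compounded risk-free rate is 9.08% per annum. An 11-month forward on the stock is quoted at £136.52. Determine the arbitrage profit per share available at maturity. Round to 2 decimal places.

£4.80 per share

PV(dividends) I = 3.90·e^(−0.0908·2/12) + 1.59·e^(−0.0908·10/12) = 5.3156
Fair forward F* = (S − I)·e^(rT) = (135.35 − 5.3156)·e^0.083233 = 130.0344 × 1.086795 = 141.3207
Market £136.52 < fair 141.3207: forward underpriced → reverse cash-and-carry (short the stock, invest proceeds at r, pay the dividends, go long the forward).
Profit at T = |F_mkt − F*| = |136.52 − 141.3207| = £4.80 per share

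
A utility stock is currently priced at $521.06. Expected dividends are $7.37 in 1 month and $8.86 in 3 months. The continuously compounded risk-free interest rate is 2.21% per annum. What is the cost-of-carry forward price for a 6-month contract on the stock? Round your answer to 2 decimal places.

PV(dividends) I = 7.37·e^(−0.0221·1/12) + 8.86·e^(−0.0221·3/12)
I = 7.3564 + 8.8112 = 16.1676
F = (S − I)·e^(rT) = (521.06 − 16.1676) · e^(0.0221·6/12)
= 504.8924 · e^0.011050 = 504.8924 × 1.011111 = $510.50

$510.50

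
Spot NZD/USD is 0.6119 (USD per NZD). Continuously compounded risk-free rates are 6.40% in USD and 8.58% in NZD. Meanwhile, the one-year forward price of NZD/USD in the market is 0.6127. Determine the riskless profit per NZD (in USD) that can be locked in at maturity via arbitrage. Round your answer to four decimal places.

0.0140 per NZD (in USD)

Fair forward: F* = S·e^(carry·T), with carry = (r_USD − r_NZD) = 0.0640 − 0.0858 = -0.0218
F* = 0.6119 · e^(-0.0218 × 12/12) = 0.6119 · e^-0.021800 = 0.6119 × 0.978436 = 0.5987
Market 0.6127 > fair 0.5987: forward overpriced → cash-and-carry (buy spot, short the forward).
At maturity, profit = |F_mkt − F*| = |0.6127 − 0.5987| = 0.0140 per NZD (in USD)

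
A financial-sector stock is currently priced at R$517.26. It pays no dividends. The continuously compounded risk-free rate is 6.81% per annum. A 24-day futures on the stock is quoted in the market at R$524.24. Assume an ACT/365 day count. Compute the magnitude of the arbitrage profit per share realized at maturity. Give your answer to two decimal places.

R$4.66 per share

Fair futures: F* = S·e^(carry·T), with carry = r = 0.0681
F* = 517.26 · e^(0.0681 × 24/365) = 517.26 · e^0.004478 = 517.26 × 1.004488 = R$519.5815
Market R$524.24 > fair R$519.5815: forward overpriced → cash-and-carry (buy spot, short the forward).
At maturity, profit = |F_mkt − F*| = |524.24 − 519.5815| = R$4.66 per share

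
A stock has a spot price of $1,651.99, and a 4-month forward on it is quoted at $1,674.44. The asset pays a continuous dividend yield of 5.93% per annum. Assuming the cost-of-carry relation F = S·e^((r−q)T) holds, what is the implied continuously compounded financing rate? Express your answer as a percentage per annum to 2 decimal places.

From F = S·e^((r−q)T): (r − q) = ln(F/S)/T
ln(1674.44/1651.99) = ln(1.013590) = 0.013498
(r − q) = 0.013498 / (4/12) = 0.040494
r = ln(F/S)/T + q = 0.040494 + 0.0593 = 0.099794
r = 9.98%

9.98%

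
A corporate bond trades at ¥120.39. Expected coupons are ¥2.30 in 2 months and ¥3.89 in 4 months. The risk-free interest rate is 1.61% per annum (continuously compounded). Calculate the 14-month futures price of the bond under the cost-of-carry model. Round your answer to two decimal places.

PV(coupons) I = 2.30·e^(−0.0161·2/12) + 3.89·e^(−0.0161·4/12)
I = 2.2938 + 3.8692 = 6.1630
F = (S − I)·e^(rT) = (120.39 − 6.1630) · e^(0.0161·14/12)
= 114.2270 · e^0.018783 = 114.2270 × 1.018961 = ¥116.39

¥116.39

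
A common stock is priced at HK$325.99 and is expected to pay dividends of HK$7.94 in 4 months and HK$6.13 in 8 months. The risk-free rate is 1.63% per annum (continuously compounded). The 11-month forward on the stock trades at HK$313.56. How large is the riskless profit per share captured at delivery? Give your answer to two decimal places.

HK$3.17 per share

PV(dividends) I = 7.94·e^(−0.0163·4/12) + 6.13·e^(−0.0163·8/12) = 13.9607
Fair forward F* = (S − I)·e^(rT) = (325.99 − 13.9607)·e^0.014942 = 312.0293 × 1.015054 = 316.7266
Market HK$313.56 < fair 316.7266: forward underpriced → reverse cash-and-carry (short the stock, invest proceeds at r, pay the dividends, go long the forward).
Profit at T = |F_mkt − F*| = |313.56 − 316.7266| = HK$3.17 per share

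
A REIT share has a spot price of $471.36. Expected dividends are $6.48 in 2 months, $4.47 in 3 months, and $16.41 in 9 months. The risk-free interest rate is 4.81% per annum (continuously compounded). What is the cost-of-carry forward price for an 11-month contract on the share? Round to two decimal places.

$464.73

PV(dividends) I = 6.48·e^(−0.0481·2/12) + 4.47·e^(−0.0481·3/12) + 16.41·e^(−0.0481·9/12)
I = 6.4283 + 4.4166 + 15.8286 = 26.6735
F = (S − I)·e^(rT) = (471.36 − 26.6735) · e^(0.0481·11/12)
= 444.6865 · e^0.044092 = 444.6865 × 1.045078 = $464.73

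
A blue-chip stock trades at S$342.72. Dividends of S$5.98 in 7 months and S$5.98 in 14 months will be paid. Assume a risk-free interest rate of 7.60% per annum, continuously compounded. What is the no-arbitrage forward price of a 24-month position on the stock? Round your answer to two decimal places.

PV(dividends) I = 5.98·e^(−0.0760·7/12) + 5.98·e^(−0.0760·14/12)
I = 5.7207 + 5.4726 = 11.1933
F = (S − I)·e^(rT) = (342.72 − 11.1933) · e^(0.0760·24/12)
= 331.5267 · e^0.152000 = 331.5267 × 1.164160 = S$385.95

S$385.95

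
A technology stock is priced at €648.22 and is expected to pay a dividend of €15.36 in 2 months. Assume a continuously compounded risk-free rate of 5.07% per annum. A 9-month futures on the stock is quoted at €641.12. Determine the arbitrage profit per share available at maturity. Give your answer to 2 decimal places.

PV(dividends) I = 15.36·e^(−0.0507·2/12) = 15.2308
Fair futures F* = (S − I)·e^(rT) = (648.22 − 15.2308)·e^0.038025 = 632.9892 × 1.038757 = 657.5220
Market €641.12 < fair 657.5220: forward underpriced → reverse cash-and-carry (short the stock, invest proceeds at r, pay the dividends, go long the forward).
Profit at T = |F_mkt − F*| = |641.12 − 657.5220| = €16.40 per share

€16.40 per share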